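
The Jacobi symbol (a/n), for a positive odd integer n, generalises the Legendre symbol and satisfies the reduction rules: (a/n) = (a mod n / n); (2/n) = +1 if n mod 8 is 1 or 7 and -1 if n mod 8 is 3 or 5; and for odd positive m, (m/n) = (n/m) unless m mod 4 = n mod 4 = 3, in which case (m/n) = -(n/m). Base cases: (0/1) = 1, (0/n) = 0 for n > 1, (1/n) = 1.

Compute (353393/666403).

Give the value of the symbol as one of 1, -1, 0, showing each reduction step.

1

reciprocity: (353393/666403) = +1·(666403/353393) since 353393 mod 4 = 1, 666403 mod 4 = 3; sign now +1
(666403/353393) = (313010/353393)   [reduce mod 353393]
313010 = 2^1·156505; (2/353393) = +1 since 353393 mod 8 = 1, so (313010/353393) = (+1)^1·(156505/353393); sign now +1
reciprocity: (156505/353393) = +1·(353393/156505) since 156505 mod 4 = 1, 353393 mod 4 = 1; sign now +1
(353393/156505) = (40383/156505)   [reduce mod 156505]
reciprocity: (40383/156505) = +1·(156505/40383) since 40383 mod 4 = 3, 156505 mod 4 = 1; sign now +1
(156505/40383) = (35356/40383)   [reduce mod 40383]
35356 = 2^2·8839; (2/40383) = +1 since 40383 mod 8 = 7, so (35356/40383) = (+1)^2·(8839/40383); sign now +1
reciprocity: (8839/40383) = -1·(40383/8839) since 8839 mod 4 = 3, 40383 mod 4 = 3; sign now -1
(40383/8839) = (5027/8839)   [reduce mod 8839]
reciprocity: (5027/8839) = -1·(8839/5027) since 5027 mod 4 = 3, 8839 mod 4 = 3; sign now +1
(8839/5027) = (3812/5027)   [reduce mod 5027]
3812 = 2^2·953; (2/5027) = -1 since 5027 mod 8 = 3, so (3812/5027) = (-1)^2·(953/5027); sign now +1
reciprocity: (953/5027) = +1·(5027/953) since 953 mod 4 = 1, 5027 mod 4 = 3; sign now +1
(5027/953) = (262/953)   [reduce mod 953]
262 = 2^1·131; (2/953) = +1 since 953 mod 8 = 1, so (262/953) = (+1)^1·(131/953); sign now +1
reciprocity: (131/953) = +1·(953/131) since 131 mod 4 = 3, 953 mod 4 = 1; sign now +1
(953/131) = (36/131)   [reduce mod 131]
36 = 2^2·9; (2/131) = -1 since 131 mod 8 = 3, so (36/131) = (-1)^2·(9/131); sign now +1
reciprocity: (9/131) = +1·(131/9) since 9 mod 4 = 1, 131 mod 4 = 3; sign now +1
(131/9) = (5/9)   [reduce mod 9]
reciprocity: (5/9) = +1·(9/5) since 5 mod 4 = 1, 9 mod 4 = 1; sign now +1
(9/5) = (4/5)   [reduce mod 5]
4 = 2^2·1; (2/5) = -1 since 5 mod 8 = 5, so (4/5) = (-1)^2·(1/5); sign now +1
(1/5) = 1; final value = sign = +1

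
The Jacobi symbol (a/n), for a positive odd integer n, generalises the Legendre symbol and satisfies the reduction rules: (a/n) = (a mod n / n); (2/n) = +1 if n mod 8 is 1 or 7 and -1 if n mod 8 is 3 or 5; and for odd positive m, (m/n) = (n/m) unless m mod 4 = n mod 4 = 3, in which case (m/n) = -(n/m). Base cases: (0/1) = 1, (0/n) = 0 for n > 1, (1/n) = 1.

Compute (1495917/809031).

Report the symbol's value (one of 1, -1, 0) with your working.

(1495917/809031): 1495917 mod 809031 = 686886, so (1495917/809031) = (686886/809031)
factor out 2^1: 686886 = 2^1·343443; with 809031 mod 8 = 7, (2/809031) = +1; sign now +1; continue with (343443/809031)
flip (343443/809031) -> (809031/343443): both odd, 343443 mod 4 = 3, 809031 mod 4 = 3, so the flip contributes -1; sign now -1
(809031/343443): 809031 mod 343443 = 122145, so (809031/343443) = (122145/343443)
flip (122145/343443) -> (343443/122145): both odd, 122145 mod 4 = 1, 343443 mod 4 = 3, so the flip contributes +1; sign now -1
(343443/122145): 343443 mod 122145 = 99153, so (343443/122145) = (99153/122145)
flip (99153/122145) -> (122145/99153): both odd, 99153 mod 4 = 1, 122145 mod 4 = 1, so the flip contributes +1; sign now -1
(122145/99153): 122145 mod 99153 = 22992, so (122145/99153) = (22992/99153)
factor out 2^4: 22992 = 2^4·1437; with 99153 mod 8 = 1, (2/99153) = +1; sign now -1; continue with (1437/99153)
flip (1437/99153) -> (99153/1437): both odd, 1437 mod 4 = 1, 99153 mod 4 = 1, so the flip contributes +1; sign now -1
(99153/1437): 99153 mod 1437 = 0, so (99153/1437) = (0/1437)
reached (0/1437); gcd(a, n) > 1, so (0/1437) = 0 and the symbol is 0

0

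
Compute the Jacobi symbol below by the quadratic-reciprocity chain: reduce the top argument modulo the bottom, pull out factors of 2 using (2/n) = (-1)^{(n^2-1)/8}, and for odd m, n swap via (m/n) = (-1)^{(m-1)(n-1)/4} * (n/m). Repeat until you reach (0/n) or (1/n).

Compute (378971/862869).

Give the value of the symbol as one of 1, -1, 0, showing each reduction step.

reciprocity: (378971/862869) = +1·(862869/378971) since 378971 mod 4 = 3, 862869 mod 4 = 1; sign now +1
(862869/378971) = (104927/378971)   [reduce mod 378971]
reciprocity: (104927/378971) = -1·(378971/104927) since 104927 mod 4 = 3, 378971 mod 4 = 3; sign now -1
(378971/104927) = (64190/104927)   [reduce mod 104927]
64190 = 2^1·32095; (2/104927) = +1 since 104927 mod 8 = 7, so (64190/104927) = (+1)^1·(32095/104927); sign now -1
reciprocity: (32095/104927) = -1·(104927/32095) since 32095 mod 4 = 3, 104927 mod 4 = 3; sign now +1
(104927/32095) = (8642/32095)   [reduce mod 32095]
8642 = 2^1·4321; (2/32095) = +1 since 32095 mod 8 = 7, so (8642/32095) = (+1)^1·(4321/32095); sign now +1
reciprocity: (4321/32095) = +1·(32095/4321) since 4321 mod 4 = 1, 32095 mod 4 = 3; sign now +1
(32095/4321) = (1848/4321)   [reduce mod 4321]
1848 = 2^3·231; (2/4321) = +1 since 4321 mod 8 = 1, so (1848/4321) = (+1)^3·(231/4321); sign now +1
reciprocity: (231/4321) = +1·(4321/231) since 231 mod 4 = 3, 4321 mod 4 = 1; sign now +1
(4321/231) = (163/231)   [reduce mod 231]
reciprocity: (163/231) = -1·(231/163) since 163 mod 4 = 3, 231 mod 4 = 3; sign now -1
(231/163) = (68/163)   [reduce mod 163]
68 = 2^2·17; (2/163) = -1 since 163 mod 8 = 3, so (68/163) = (-1)^2·(17/163); sign now -1
reciprocity: (17/163) = +1·(163/17) since 17 mod 4 = 1, 163 mod 4 = 3; sign now -1
(163/17) = (10/17)   [reduce mod 17]
10 = 2^1·5; (2/17) = +1 since 17 mod 8 = 1, so (10/17) = (+1)^1·(5/17); sign now -1
reciprocity: (5/17) = +1·(17/5) since 5 mod 4 = 1, 17 mod 4 = 1; sign now -1
(17/5) = (2/5)   [reduce mod 5]
2 = 2^1·1; (2/5) = -1 since 5 mod 8 = 5, so (2/5) = (-1)^1·(1/5); sign now +1
(1/5) = 1; final value = sign = +1

1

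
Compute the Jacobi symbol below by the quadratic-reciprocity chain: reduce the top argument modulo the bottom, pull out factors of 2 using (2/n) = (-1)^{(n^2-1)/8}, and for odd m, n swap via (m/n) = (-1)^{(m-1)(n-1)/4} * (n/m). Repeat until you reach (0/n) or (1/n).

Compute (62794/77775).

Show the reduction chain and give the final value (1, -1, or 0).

62794 = 2^1·31397; (2/77775) = +1 since 77775 mod 8 = 7, so (62794/77775) = (+1)^1·(31397/77775); sign now +1
reciprocity: (31397/77775) = +1·(77775/31397) since 31397 mod 4 = 1, 77775 mod 4 = 3; sign now +1
(77775/31397) = (14981/31397)   [reduce mod 31397]
reciprocity: (14981/31397) = +1·(31397/14981) since 14981 mod 4 = 1, 31397 mod 4 = 1; sign now +1
(31397/14981) = (1435/14981)   [reduce mod 14981]
reciprocity: (1435/14981) = +1·(14981/1435) since 1435 mod 4 = 3, 14981 mod 4 = 1; sign now +1
(14981/1435) = (631/1435)   [reduce mod 1435]
reciprocity: (631/1435) = -1·(1435/631) since 631 mod 4 = 3, 1435 mod 4 = 3; sign now -1
(1435/631) = (173/631)   [reduce mod 631]
reciprocity: (173/631) = +1·(631/173) since 173 mod 4 = 1, 631 mod 4 = 3; sign now -1
(631/173) = (112/173)   [reduce mod 173]
112 = 2^4·7; (2/173) = -1 since 173 mod 8 = 5, so (112/173) = (-1)^4·(7/173); sign now -1
reciprocity: (7/173) = +1·(173/7) since 7 mod 4 = 3, 173 mod 4 = 1; sign now -1
(173/7) = (5/7)   [reduce mod 7]
reciprocity: (5/7) = +1·(7/5) since 5 mod 4 = 1, 7 mod 4 = 3; sign now -1
(7/5) = (2/5)   [reduce mod 5]
2 = 2^1·1; (2/5) = -1 since 5 mod 8 = 5, so (2/5) = (-1)^1·(1/5); sign now +1
(1/5) = 1; final value = sign = +1

1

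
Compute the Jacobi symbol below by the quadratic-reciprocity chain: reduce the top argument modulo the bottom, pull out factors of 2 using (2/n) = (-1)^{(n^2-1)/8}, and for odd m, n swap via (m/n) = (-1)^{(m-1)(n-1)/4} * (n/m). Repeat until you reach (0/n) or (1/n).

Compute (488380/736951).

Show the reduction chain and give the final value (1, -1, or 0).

factor out 2^2: 488380 = 2^2·122095; with 736951 mod 8 = 7, (2/736951) = +1; sign now +1; continue with (122095/736951)
flip (122095/736951) -> (736951/122095): both odd, 122095 mod 4 = 3, 736951 mod 4 = 3, so the flip contributes -1; sign now -1
(736951/122095): 736951 mod 122095 = 4381, so (736951/122095) = (4381/122095)
flip (4381/122095) -> (122095/4381): both odd, 4381 mod 4 = 1, 122095 mod 4 = 3, so the flip contributes +1; sign now -1
(122095/4381): 122095 mod 4381 = 3808, so (122095/4381) = (3808/4381)
factor out 2^5: 3808 = 2^5·119; with 4381 mod 8 = 5, (2/4381) = -1; sign now +1; continue with (119/4381)
flip (119/4381) -> (4381/119): both odd, 119 mod 4 = 3, 4381 mod 4 = 1, so the flip contributes +1; sign now +1
(4381/119): 4381 mod 119 = 97, so (4381/119) = (97/119)
flip (97/119) -> (119/97): both odd, 97 mod 4 = 1, 119 mod 4 = 3, so the flip contributes +1; sign now +1
(119/97): 119 mod 97 = 22, so (119/97) = (22/97)
factor out 2^1: 22 = 2^1·11; with 97 mod 8 = 1, (2/97) = +1; sign now +1; continue with (11/97)
flip (11/97) -> (97/11): both odd, 11 mod 4 = 3, 97 mod 4 = 1, so the flip contributes +1; sign now +1
(97/11): 97 mod 11 = 9, so (97/11) = (9/11)
flip (9/11) -> (11/9): both odd, 9 mod 4 = 1, 11 mod 4 = 3, so the flip contributes +1; sign now +1
(11/9): 11 mod 9 = 2, so (11/9) = (2/9)
factor out 2^1: 2 = 2^1·1; with 9 mod 8 = 1, (2/9) = +1; sign now +1; continue with (1/9)
reached (1/9) = 1, so the symbol is +1

1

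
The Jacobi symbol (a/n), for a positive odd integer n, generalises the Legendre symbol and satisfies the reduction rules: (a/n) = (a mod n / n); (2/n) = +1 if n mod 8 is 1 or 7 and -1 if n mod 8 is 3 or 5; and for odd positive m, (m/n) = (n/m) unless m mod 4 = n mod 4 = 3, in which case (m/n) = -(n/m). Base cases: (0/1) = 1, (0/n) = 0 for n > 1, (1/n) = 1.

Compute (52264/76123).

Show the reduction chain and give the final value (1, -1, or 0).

-1

52264 = 2^3·6533; (2/76123) = -1 since 76123 mod 8 = 3, so (52264/76123) = (-1)^3·(6533/76123); sign now -1
reciprocity: (6533/76123) = +1·(76123/6533) since 6533 mod 4 = 1, 76123 mod 4 = 3; sign now -1
(76123/6533) = (4260/6533)   [reduce mod 6533]
4260 = 2^2·1065; (2/6533) = -1 since 6533 mod 8 = 5, so (4260/6533) = (-1)^2·(1065/6533); sign now -1
reciprocity: (1065/6533) = +1·(6533/1065) since 1065 mod 4 = 1, 6533 mod 4 = 1; sign now -1
(6533/1065) = (143/1065)   [reduce mod 1065]
reciprocity: (143/1065) = +1·(1065/143) since 143 mod 4 = 3, 1065 mod 4 = 1; sign now -1
(1065/143) = (64/143)   [reduce mod 143]
64 = 2^6·1; (2/143) = +1 since 143 mod 8 = 7, so (64/143) = (+1)^6·(1/143); sign now -1
(1/143) = 1; final value = sign = -1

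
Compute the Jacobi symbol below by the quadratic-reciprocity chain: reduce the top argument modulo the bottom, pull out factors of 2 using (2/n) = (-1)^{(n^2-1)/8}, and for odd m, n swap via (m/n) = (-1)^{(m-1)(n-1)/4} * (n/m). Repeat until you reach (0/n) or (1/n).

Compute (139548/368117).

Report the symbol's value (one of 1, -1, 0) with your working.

139548 = 2^2·34887; (2/368117) = -1 since 368117 mod 8 = 5, so (139548/368117) = (-1)^2·(34887/368117); sign now +1
reciprocity: (34887/368117) = +1·(368117/34887) since 34887 mod 4 = 3, 368117 mod 4 = 1; sign now +1
(368117/34887) = (19247/34887)   [reduce mod 34887]
reciprocity: (19247/34887) = -1·(34887/19247) since 19247 mod 4 = 3, 34887 mod 4 = 3; sign now -1
(34887/19247) = (15640/19247)   [reduce mod 19247]
15640 = 2^3·1955; (2/19247) = +1 since 19247 mod 8 = 7, so (15640/19247) = (+1)^3·(1955/19247); sign now -1
reciprocity: (1955/19247) = -1·(19247/1955) since 1955 mod 4 = 3, 19247 mod 4 = 3; sign now +1
(19247/1955) = (1652/1955)   [reduce mod 1955]
1652 = 2^2·413; (2/1955) = -1 since 1955 mod 8 = 3, so (1652/1955) = (-1)^2·(413/1955); sign now +1
reciprocity: (413/1955) = +1·(1955/413) since 413 mod 4 = 1, 1955 mod 4 = 3; sign now +1
(1955/413) = (303/413)   [reduce mod 413]
reciprocity: (303/413) = +1·(413/303) since 303 mod 4 = 3, 413 mod 4 = 1; sign now +1
(413/303) = (110/303)   [reduce mod 303]
110 = 2^1·55; (2/303) = +1 since 303 mod 8 = 7, so (110/303) = (+1)^1·(55/303); sign now +1
reciprocity: (55/303) = -1·(303/55) since 55 mod 4 = 3, 303 mod 4 = 3; sign now -1
(303/55) = (28/55)   [reduce mod 55]
28 = 2^2·7; (2/55) = +1 since 55 mod 8 = 7, so (28/55) = (+1)^2·(7/55); sign now -1
reciprocity: (7/55) = -1·(55/7) since 7 mod 4 = 3, 55 mod 4 = 3; sign now +1
(55/7) = (6/7)   [reduce mod 7]
6 = 2^1·3; (2/7) = +1 since 7 mod 8 = 7, so (6/7) = (+1)^1·(3/7); sign now +1
reciprocity: (3/7) = -1·(7/3) since 3 mod 4 = 3, 7 mod 4 = 3; sign now -1
(7/3) = (1/3)   [reduce mod 3]
(1/3) = 1; final value = sign = -1

-1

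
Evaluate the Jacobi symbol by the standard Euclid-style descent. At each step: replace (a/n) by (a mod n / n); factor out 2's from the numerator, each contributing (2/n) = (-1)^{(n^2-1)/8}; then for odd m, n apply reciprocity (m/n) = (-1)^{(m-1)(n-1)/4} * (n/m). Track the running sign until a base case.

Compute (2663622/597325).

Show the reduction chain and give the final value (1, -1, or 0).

(2663622/597325): 2663622 mod 597325 = 274322, so (2663622/597325) = (274322/597325)
factor out 2^1: 274322 = 2^1·137161; with 597325 mod 8 = 5, (2/597325) = -1; sign now -1; continue with (137161/597325)
flip (137161/597325) -> (597325/137161): both odd, 137161 mod 4 = 1, 597325 mod 4 = 1, so the flip contributes +1; sign now -1
(597325/137161): 597325 mod 137161 = 48681, so (597325/137161) = (48681/137161)
flip (48681/137161) -> (137161/48681): both odd, 48681 mod 4 = 1, 137161 mod 4 = 1, so the flip contributes +1; sign now -1
(137161/48681): 137161 mod 48681 = 39799, so (137161/48681) = (39799/48681)
flip (39799/48681) -> (48681/39799): both odd, 39799 mod 4 = 3, 48681 mod 4 = 1, so the flip contributes +1; sign now -1
(48681/39799): 48681 mod 39799 = 8882, so (48681/39799) = (8882/39799)
factor out 2^1: 8882 = 2^1·4441; with 39799 mod 8 = 7, (2/39799) = +1; sign now -1; continue with (4441/39799)
flip (4441/39799) -> (39799/4441): both odd, 4441 mod 4 = 1, 39799 mod 4 = 3, so the flip contributes +1; sign now -1
(39799/4441): 39799 mod 4441 = 4271, so (39799/4441) = (4271/4441)
flip (4271/4441) -> (4441/4271): both odd, 4271 mod 4 = 3, 4441 mod 4 = 1, so the flip contributes +1; sign now -1
(4441/4271): 4441 mod 4271 = 170, so (4441/4271) = (170/4271)
factor out 2^1: 170 = 2^1·85; with 4271 mod 8 = 7, (2/4271) = +1; sign now -1; continue with (85/4271)
flip (85/4271) -> (4271/85): both odd, 85 mod 4 = 1, 4271 mod 4 = 3, so the flip contributes +1; sign now -1
(4271/85): 4271 mod 85 = 21, so (4271/85) = (21/85)
flip (21/85) -> (85/21): both odd, 21 mod 4 = 1, 85 mod 4 = 1, so the flip contributes +1; sign now -1
(85/21): 85 mod 21 = 1, so (85/21) = (1/21)
reached (1/21) = 1, so the symbol is -1

-1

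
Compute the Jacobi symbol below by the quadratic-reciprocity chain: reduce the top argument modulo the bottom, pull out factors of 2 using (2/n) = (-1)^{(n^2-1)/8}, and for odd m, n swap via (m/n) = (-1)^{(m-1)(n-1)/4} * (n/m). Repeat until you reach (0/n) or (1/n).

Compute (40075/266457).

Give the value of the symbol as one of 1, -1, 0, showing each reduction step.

reciprocity: (40075/266457) = +1·(266457/40075) since 40075 mod 4 = 3, 266457 mod 4 = 1; sign now +1
(266457/40075) = (26007/40075)   [reduce mod 40075]
reciprocity: (26007/40075) = -1·(40075/26007) since 26007 mod 4 = 3, 40075 mod 4 = 3; sign now -1
(40075/26007) = (14068/26007)   [reduce mod 26007]
14068 = 2^2·3517; (2/26007) = +1 since 26007 mod 8 = 7, so (14068/26007) = (+1)^2·(3517/26007); sign now -1
reciprocity: (3517/26007) = +1·(26007/3517) since 3517 mod 4 = 1, 26007 mod 4 = 3; sign now -1
(26007/3517) = (1388/3517)   [reduce mod 3517]
1388 = 2^2·347; (2/3517) = -1 since 3517 mod 8 = 5, so (1388/3517) = (-1)^2·(347/3517); sign now -1
reciprocity: (347/3517) = +1·(3517/347) since 347 mod 4 = 3, 3517 mod 4 = 1; sign now -1
(3517/347) = (47/347)   [reduce mod 347]
reciprocity: (47/347) = -1·(347/47) since 47 mod 4 = 3, 347 mod 4 = 3; sign now +1
(347/47) = (18/47)   [reduce mod 47]
18 = 2^1·9; (2/47) = +1 since 47 mod 8 = 7, so (18/47) = (+1)^1·(9/47); sign now +1
reciprocity: (9/47) = +1·(47/9) since 9 mod 4 = 1, 47 mod 4 = 3; sign now +1
(47/9) = (2/9)   [reduce mod 9]
2 = 2^1·1; (2/9) = +1 since 9 mod 8 = 1, so (2/9) = (+1)^1·(1/9); sign now +1
(1/9) = 1; final value = sign = +1

1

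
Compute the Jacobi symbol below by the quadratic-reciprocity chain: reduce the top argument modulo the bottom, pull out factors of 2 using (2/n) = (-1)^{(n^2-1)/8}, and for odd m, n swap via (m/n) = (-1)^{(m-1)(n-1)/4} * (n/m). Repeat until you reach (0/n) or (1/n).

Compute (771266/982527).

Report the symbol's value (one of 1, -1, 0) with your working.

771266 = 2^1·385633; (2/982527) = +1 since 982527 mod 8 = 7, so (771266/982527) = (+1)^1·(385633/982527); sign now +1
reciprocity: (385633/982527) = +1·(982527/385633) since 385633 mod 4 = 1, 982527 mod 4 = 3; sign now +1
(982527/385633) = (211261/385633)   [reduce mod 385633]
reciprocity: (211261/385633) = +1·(385633/211261) since 211261 mod 4 = 1, 385633 mod 4 = 1; sign now +1
(385633/211261) = (174372/211261)   [reduce mod 211261]
174372 = 2^2·43593; (2/211261) = -1 since 211261 mod 8 = 5, so (174372/211261) = (-1)^2·(43593/211261); sign now +1
reciprocity: (43593/211261) = +1·(211261/43593) since 43593 mod 4 = 1, 211261 mod 4 = 1; sign now +1
(211261/43593) = (36889/43593)   [reduce mod 43593]
reciprocity: (36889/43593) = +1·(43593/36889) since 36889 mod 4 = 1, 43593 mod 4 = 1; sign now +1
(43593/36889) = (6704/36889)   [reduce mod 36889]
6704 = 2^4·419; (2/36889) = +1 since 36889 mod 8 = 1, so (6704/36889) = (+1)^4·(419/36889); sign now +1
reciprocity: (419/36889) = +1·(36889/419) since 419 mod 4 = 3, 36889 mod 4 = 1; sign now +1
(36889/419) = (17/419)   [reduce mod 419]
reciprocity: (17/419) = +1·(419/17) since 17 mod 4 = 1, 419 mod 4 = 3; sign now +1
(419/17) = (11/17)   [reduce mod 17]
reciprocity: (11/17) = +1·(17/11) since 11 mod 4 = 3, 17 mod 4 = 1; sign now +1
(17/11) = (6/11)   [reduce mod 11]
6 = 2^1·3; (2/11) = -1 since 11 mod 8 = 3, so (6/11) = (-1)^1·(3/11); sign now -1
reciprocity: (3/11) = -1·(11/3) since 3 mod 4 = 3, 11 mod 4 = 3; sign now +1
(11/3) = (2/3)   [reduce mod 3]
2 = 2^1·1; (2/3) = -1 since 3 mod 8 = 3, so (2/3) = (-1)^1·(1/3); sign now -1
(1/3) = 1; final value = sign = -1

-1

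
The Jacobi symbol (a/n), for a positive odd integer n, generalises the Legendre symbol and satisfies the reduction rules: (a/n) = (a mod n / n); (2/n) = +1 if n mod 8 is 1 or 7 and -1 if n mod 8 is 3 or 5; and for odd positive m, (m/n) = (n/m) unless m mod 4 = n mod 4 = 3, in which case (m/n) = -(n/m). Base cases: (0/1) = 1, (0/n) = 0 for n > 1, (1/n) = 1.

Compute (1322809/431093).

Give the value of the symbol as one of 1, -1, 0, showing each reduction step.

(1322809/431093) = (29530/431093)   [reduce mod 431093]
29530 = 2^1·14765; (2/431093) = -1 since 431093 mod 8 = 5, so (29530/431093) = (-1)^1·(14765/431093); sign now -1
reciprocity: (14765/431093) = +1·(431093/14765) since 14765 mod 4 = 1, 431093 mod 4 = 1; sign now -1
(431093/14765) = (2908/14765)   [reduce mod 14765]
2908 = 2^2·727; (2/14765) = -1 since 14765 mod 8 = 5, so (2908/14765) = (-1)^2·(727/14765); sign now -1
reciprocity: (727/14765) = +1·(14765/727) since 727 mod 4 = 3, 14765 mod 4 = 1; sign now -1
(14765/727) = (225/727)   [reduce mod 727]
reciprocity: (225/727) = +1·(727/225) since 225 mod 4 = 1, 727 mod 4 = 3; sign now -1
(727/225) = (52/225)   [reduce mod 225]
52 = 2^2·13; (2/225) = +1 since 225 mod 8 = 1, so (52/225) = (+1)^2·(13/225); sign now -1
reciprocity: (13/225) = +1·(225/13) since 13 mod 4 = 1, 225 mod 4 = 1; sign now -1
(225/13) = (4/13)   [reduce mod 13]
4 = 2^2·1; (2/13) = -1 since 13 mod 8 = 5, so (4/13) = (-1)^2·(1/13); sign now -1
(1/13) = 1; final value = sign = -1

-1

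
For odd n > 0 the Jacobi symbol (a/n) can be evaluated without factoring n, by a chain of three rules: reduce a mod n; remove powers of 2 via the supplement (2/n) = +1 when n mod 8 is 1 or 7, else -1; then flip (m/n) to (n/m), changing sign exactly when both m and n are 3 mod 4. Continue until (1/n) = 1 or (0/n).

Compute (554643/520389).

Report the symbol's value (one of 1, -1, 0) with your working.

(554643/520389): 554643 mod 520389 = 34254, so (554643/520389) = (34254/520389)
factor out 2^1: 34254 = 2^1·17127; with 520389 mod 8 = 5, (2/520389) = -1; sign now -1; continue with (17127/520389)
flip (17127/520389) -> (520389/17127): both odd, 17127 mod 4 = 3, 520389 mod 4 = 1, so the flip contributes +1; sign now -1
(520389/17127): 520389 mod 17127 = 6579, so (520389/17127) = (6579/17127)
flip (6579/17127) -> (17127/6579): both odd, 6579 mod 4 = 3, 17127 mod 4 = 3, so the flip contributes -1; sign now +1
(17127/6579): 17127 mod 6579 = 3969, so (17127/6579) = (3969/6579)
flip (3969/6579) -> (6579/3969): both odd, 3969 mod 4 = 1, 6579 mod 4 = 3, so the flip contributes +1; sign now +1
(6579/3969): 6579 mod 3969 = 2610, so (6579/3969) = (2610/3969)
factor out 2^1: 2610 = 2^1·1305; with 3969 mod 8 = 1, (2/3969) = +1; sign now +1; continue with (1305/3969)
flip (1305/3969) -> (3969/1305): both odd, 1305 mod 4 = 1, 3969 mod 4 = 1, so the flip contributes +1; sign now +1
(3969/1305): 3969 mod 1305 = 54, so (3969/1305) = (54/1305)
factor out 2^1: 54 = 2^1·27; with 1305 mod 8 = 1, (2/1305) = +1; sign now +1; continue with (27/1305)
flip (27/1305) -> (1305/27): both odd, 27 mod 4 = 3, 1305 mod 4 = 1, so the flip contributes +1; sign now +1
(1305/27): 1305 mod 27 = 9, so (1305/27) = (9/27)
flip (9/27) -> (27/9): both odd, 9 mod 4 = 1, 27 mod 4 = 3, so the flip contributes +1; sign now +1
(27/9): 27 mod 9 = 0, so (27/9) = (0/9)
reached (0/9); gcd(a, n) > 1, so (0/9) = 0 and the symbol is 0

0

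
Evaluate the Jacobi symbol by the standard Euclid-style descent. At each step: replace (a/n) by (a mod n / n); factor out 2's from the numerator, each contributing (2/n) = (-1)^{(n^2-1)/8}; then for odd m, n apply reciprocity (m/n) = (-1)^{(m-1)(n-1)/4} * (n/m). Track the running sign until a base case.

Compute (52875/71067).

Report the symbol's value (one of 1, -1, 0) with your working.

0

reciprocity: (52875/71067) = -1·(71067/52875) since 52875 mod 4 = 3, 71067 mod 4 = 3; sign now -1
(71067/52875) = (18192/52875)   [reduce mod 52875]
18192 = 2^4·1137; (2/52875) = -1 since 52875 mod 8 = 3, so (18192/52875) = (-1)^4·(1137/52875); sign now -1
reciprocity: (1137/52875) = +1·(52875/1137) since 1137 mod 4 = 1, 52875 mod 4 = 3; sign now -1
(52875/1137) = (573/1137)   [reduce mod 1137]
reciprocity: (573/1137) = +1·(1137/573) since 573 mod 4 = 1, 1137 mod 4 = 1; sign now -1
(1137/573) = (564/573)   [reduce mod 573]
564 = 2^2·141; (2/573) = -1 since 573 mod 8 = 5, so (564/573) = (-1)^2·(141/573); sign now -1
reciprocity: (141/573) = +1·(573/141) since 141 mod 4 = 1, 573 mod 4 = 1; sign now -1
(573/141) = (9/141)   [reduce mod 141]
reciprocity: (9/141) = +1·(141/9) since 9 mod 4 = 1, 141 mod 4 = 1; sign now -1
(141/9) = (6/9)   [reduce mod 9]
6 = 2^1·3; (2/9) = +1 since 9 mod 8 = 1, so (6/9) = (+1)^1·(3/9); sign now -1
reciprocity: (3/9) = +1·(9/3) since 3 mod 4 = 3, 9 mod 4 = 1; sign now -1
(9/3) = (0/3)   [reduce mod 3]
(0/3) = 0   [gcd(a, n) > 1]; final value = 0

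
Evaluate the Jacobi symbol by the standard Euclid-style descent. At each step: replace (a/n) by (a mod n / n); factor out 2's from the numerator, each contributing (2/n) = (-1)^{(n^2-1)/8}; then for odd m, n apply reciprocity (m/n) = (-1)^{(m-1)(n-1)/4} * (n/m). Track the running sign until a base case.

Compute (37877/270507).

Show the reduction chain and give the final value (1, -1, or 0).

reciprocity: (37877/270507) = +1·(270507/37877) since 37877 mod 4 = 1, 270507 mod 4 = 3; sign now +1
(270507/37877) = (5368/37877)   [reduce mod 37877]
5368 = 2^3·671; (2/37877) = -1 since 37877 mod 8 = 5, so (5368/37877) = (-1)^3·(671/37877); sign now -1
reciprocity: (671/37877) = +1·(37877/671) since 671 mod 4 = 3, 37877 mod 4 = 1; sign now -1
(37877/671) = (301/671)   [reduce mod 671]
reciprocity: (301/671) = +1·(671/301) since 301 mod 4 = 1, 671 mod 4 = 3; sign now -1
(671/301) = (69/301)   [reduce mod 301]
reciprocity: (69/301) = +1·(301/69) since 69 mod 4 = 1, 301 mod 4 = 1; sign now -1
(301/69) = (25/69)   [reduce mod 69]
reciprocity: (25/69) = +1·(69/25) since 25 mod 4 = 1, 69 mod 4 = 1; sign now -1
(69/25) = (19/25)   [reduce mod 25]
reciprocity: (19/25) = +1·(25/19) since 19 mod 4 = 3, 25 mod 4 = 1; sign now -1
(25/19) = (6/19)   [reduce mod 19]
6 = 2^1·3; (2/19) = -1 since 19 mod 8 = 3, so (6/19) = (-1)^1·(3/19); sign now +1
reciprocity: (3/19) = -1·(19/3) since 3 mod 4 = 3, 19 mod 4 = 3; sign now -1
(19/3) = (1/3)   [reduce mod 3]
(1/3) = 1; final value = sign = -1

-1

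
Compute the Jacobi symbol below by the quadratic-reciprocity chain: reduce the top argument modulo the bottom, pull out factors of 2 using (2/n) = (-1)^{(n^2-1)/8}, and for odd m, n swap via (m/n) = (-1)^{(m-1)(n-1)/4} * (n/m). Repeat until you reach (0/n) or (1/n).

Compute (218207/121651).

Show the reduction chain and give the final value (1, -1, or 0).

0

(218207/121651) = (96556/121651)   [reduce mod 121651]
96556 = 2^2·24139; (2/121651) = -1 since 121651 mod 8 = 3, so (96556/121651) = (-1)^2·(24139/121651); sign now +1
reciprocity: (24139/121651) = -1·(121651/24139) since 24139 mod 4 = 3, 121651 mod 4 = 3; sign now -1
(121651/24139) = (956/24139)   [reduce mod 24139]
956 = 2^2·239; (2/24139) = -1 since 24139 mod 8 = 3, so (956/24139) = (-1)^2·(239/24139); sign now -1
reciprocity: (239/24139) = -1·(24139/239) since 239 mod 4 = 3, 24139 mod 4 = 3; sign now +1
(24139/239) = (0/239)   [reduce mod 239]
(0/239) = 0   [gcd(a, n) > 1]; final value = 0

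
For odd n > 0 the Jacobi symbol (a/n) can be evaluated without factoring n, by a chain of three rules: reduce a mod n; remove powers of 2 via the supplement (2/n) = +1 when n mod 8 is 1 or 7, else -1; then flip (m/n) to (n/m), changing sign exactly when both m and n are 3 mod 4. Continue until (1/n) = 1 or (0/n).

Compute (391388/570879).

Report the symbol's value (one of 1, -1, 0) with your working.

-1

391388 = 2^2·97847; (2/570879) = +1 since 570879 mod 8 = 7, so (391388/570879) = (+1)^2·(97847/570879); sign now +1
reciprocity: (97847/570879) = -1·(570879/97847) since 97847 mod 4 = 3, 570879 mod 4 = 3; sign now -1
(570879/97847) = (81644/97847)   [reduce mod 97847]
81644 = 2^2·20411; (2/97847) = +1 since 97847 mod 8 = 7, so (81644/97847) = (+1)^2·(20411/97847); sign now -1
reciprocity: (20411/97847) = -1·(97847/20411) since 20411 mod 4 = 3, 97847 mod 4 = 3; sign now +1
(97847/20411) = (16203/20411)   [reduce mod 20411]
reciprocity: (16203/20411) = -1·(20411/16203) since 16203 mod 4 = 3, 20411 mod 4 = 3; sign now -1
(20411/16203) = (4208/16203)   [reduce mod 16203]
4208 = 2^4·263; (2/16203) = -1 since 16203 mod 8 = 3, so (4208/16203) = (-1)^4·(263/16203); sign now -1
reciprocity: (263/16203) = -1·(16203/263) since 263 mod 4 = 3, 16203 mod 4 = 3; sign now +1
(16203/263) = (160/263)   [reduce mod 263]
160 = 2^5·5; (2/263) = +1 since 263 mod 8 = 7, so (160/263) = (+1)^5·(5/263); sign now +1
reciprocity: (5/263) = +1·(263/5) since 5 mod 4 = 1, 263 mod 4 = 3; sign now +1
(263/5) = (3/5)   [reduce mod 5]
reciprocity: (3/5) = +1·(5/3) since 3 mod 4 = 3, 5 mod 4 = 1; sign now +1
(5/3) = (2/3)   [reduce mod 3]
2 = 2^1·1; (2/3) = -1 since 3 mod 8 = 3, so (2/3) = (-1)^1·(1/3); sign now -1
(1/3) = 1; final value = sign = -1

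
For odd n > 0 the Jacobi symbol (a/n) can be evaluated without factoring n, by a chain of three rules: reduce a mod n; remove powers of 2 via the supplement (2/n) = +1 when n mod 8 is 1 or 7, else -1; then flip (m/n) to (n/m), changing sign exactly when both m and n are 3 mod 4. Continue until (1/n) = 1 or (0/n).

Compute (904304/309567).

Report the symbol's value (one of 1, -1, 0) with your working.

(904304/309567) = (285170/309567)   [reduce mod 309567]
285170 = 2^1·142585; (2/309567) = +1 since 309567 mod 8 = 7, so (285170/309567) = (+1)^1·(142585/309567); sign now +1
reciprocity: (142585/309567) = +1·(309567/142585) since 142585 mod 4 = 1, 309567 mod 4 = 3; sign now +1
(309567/142585) = (24397/142585)   [reduce mod 142585]
reciprocity: (24397/142585) = +1·(142585/24397) since 24397 mod 4 = 1, 142585 mod 4 = 1; sign now +1
(142585/24397) = (20600/24397)   [reduce mod 24397]
20600 = 2^3·2575; (2/24397) = -1 since 24397 mod 8 = 5, so (20600/24397) = (-1)^3·(2575/24397); sign now -1
reciprocity: (2575/24397) = +1·(24397/2575) since 2575 mod 4 = 3, 24397 mod 4 = 1; sign now -1
(24397/2575) = (1222/2575)   [reduce mod 2575]
1222 = 2^1·611; (2/2575) = +1 since 2575 mod 8 = 7, so (1222/2575) = (+1)^1·(611/2575); sign now -1
reciprocity: (611/2575) = -1·(2575/611) since 611 mod 4 = 3, 2575 mod 4 = 3; sign now +1
(2575/611) = (131/611)   [reduce mod 611]
reciprocity: (131/611) = -1·(611/131) since 131 mod 4 = 3, 611 mod 4 = 3; sign now -1
(611/131) = (87/131)   [reduce mod 131]
reciprocity: (87/131) = -1·(131/87) since 87 mod 4 = 3, 131 mod 4 = 3; sign now +1
(131/87) = (44/87)   [reduce mod 87]
44 = 2^2·11; (2/87) = +1 since 87 mod 8 = 7, so (44/87) = (+1)^2·(11/87); sign now +1
reciprocity: (11/87) = -1·(87/11) since 11 mod 4 = 3, 87 mod 4 = 3; sign now -1
(87/11) = (10/11)   [reduce mod 11]
10 = 2^1·5; (2/11) = -1 since 11 mod 8 = 3, so (10/11) = (-1)^1·(5/11); sign now +1
reciprocity: (5/11) = +1·(11/5) since 5 mod 4 = 1, 11 mod 4 = 3; sign now +1
(11/5) = (1/5)   [reduce mod 5]
(1/5) = 1; final value = sign = +1

1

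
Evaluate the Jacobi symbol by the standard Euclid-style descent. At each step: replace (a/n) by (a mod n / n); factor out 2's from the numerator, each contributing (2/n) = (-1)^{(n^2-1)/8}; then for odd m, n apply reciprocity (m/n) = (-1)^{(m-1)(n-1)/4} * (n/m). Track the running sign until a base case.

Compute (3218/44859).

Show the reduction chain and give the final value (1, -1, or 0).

-1

3218 = 2^1·1609; (2/44859) = -1 since 44859 mod 8 = 3, so (3218/44859) = (-1)^1·(1609/44859); sign now -1
reciprocity: (1609/44859) = +1·(44859/1609) since 1609 mod 4 = 1, 44859 mod 4 = 3; sign now -1
(44859/1609) = (1416/1609)   [reduce mod 1609]
1416 = 2^3·177; (2/1609) = +1 since 1609 mod 8 = 1, so (1416/1609) = (+1)^3·(177/1609); sign now -1
reciprocity: (177/1609) = +1·(1609/177) since 177 mod 4 = 1, 1609 mod 4 = 1; sign now -1
(1609/177) = (16/177)   [reduce mod 177]
16 = 2^4·1; (2/177) = +1 since 177 mod 8 = 1, so (16/177) = (+1)^4·(1/177); sign now -1
(1/177) = 1; final value = sign = -1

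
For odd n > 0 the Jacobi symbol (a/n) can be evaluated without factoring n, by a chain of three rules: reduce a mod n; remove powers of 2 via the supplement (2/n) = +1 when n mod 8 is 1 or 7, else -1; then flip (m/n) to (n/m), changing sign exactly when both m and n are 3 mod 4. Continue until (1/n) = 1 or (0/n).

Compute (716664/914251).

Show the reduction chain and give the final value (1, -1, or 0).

716664 = 2^3·89583; (2/914251) = -1 since 914251 mod 8 = 3, so (716664/914251) = (-1)^3·(89583/914251); sign now -1
reciprocity: (89583/914251) = -1·(914251/89583) since 89583 mod 4 = 3, 914251 mod 4 = 3; sign now +1
(914251/89583) = (18421/89583)   [reduce mod 89583]
reciprocity: (18421/89583) = +1·(89583/18421) since 18421 mod 4 = 1, 89583 mod 4 = 3; sign now +1
(89583/18421) = (15899/18421)   [reduce mod 18421]
reciprocity: (15899/18421) = +1·(18421/15899) since 15899 mod 4 = 3, 18421 mod 4 = 1; sign now +1
(18421/15899) = (2522/15899)   [reduce mod 15899]
2522 = 2^1·1261; (2/15899) = -1 since 15899 mod 8 = 3, so (2522/15899) = (-1)^1·(1261/15899); sign now -1
reciprocity: (1261/15899) = +1·(15899/1261) since 1261 mod 4 = 1, 15899 mod 4 = 3; sign now -1
(15899/1261) = (767/1261)   [reduce mod 1261]
reciprocity: (767/1261) = +1·(1261/767) since 767 mod 4 = 3, 1261 mod 4 = 1; sign now -1
(1261/767) = (494/767)   [reduce mod 767]
494 = 2^1·247; (2/767) = +1 since 767 mod 8 = 7, so (494/767) = (+1)^1·(247/767); sign now -1
reciprocity: (247/767) = -1·(767/247) since 247 mod 4 = 3, 767 mod 4 = 3; sign now +1
(767/247) = (26/247)   [reduce mod 247]
26 = 2^1·13; (2/247) = +1 since 247 mod 8 = 7, so (26/247) = (+1)^1·(13/247); sign now +1
reciprocity: (13/247) = +1·(247/13) since 13 mod 4 = 1, 247 mod 4 = 3; sign now +1
(247/13) = (0/13)   [reduce mod 13]
(0/13) = 0   [gcd(a, n) > 1]; final value = 0

0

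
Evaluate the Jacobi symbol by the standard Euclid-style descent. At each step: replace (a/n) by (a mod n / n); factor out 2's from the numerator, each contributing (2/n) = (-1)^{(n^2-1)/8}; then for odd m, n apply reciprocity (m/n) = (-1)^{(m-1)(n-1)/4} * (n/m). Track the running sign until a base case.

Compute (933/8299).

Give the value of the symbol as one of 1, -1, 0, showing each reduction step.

-1

flip (933/8299) -> (8299/933): both odd, 933 mod 4 = 1, 8299 mod 4 = 3, so the flip contributes +1; sign now +1
(8299/933): 8299 mod 933 = 835, so (8299/933) = (835/933)
flip (835/933) -> (933/835): both odd, 835 mod 4 = 3, 933 mod 4 = 1, so the flip contributes +1; sign now +1
(933/835): 933 mod 835 = 98, so (933/835) = (98/835)
factor out 2^1: 98 = 2^1·49; with 835 mod 8 = 3, (2/835) = -1; sign now -1; continue with (49/835)
flip (49/835) -> (835/49): both odd, 49 mod 4 = 1, 835 mod 4 = 3, so the flip contributes +1; sign now -1
(835/49): 835 mod 49 = 2, so (835/49) = (2/49)
factor out 2^1: 2 = 2^1·1; with 49 mod 8 = 1, (2/49) = +1; sign now -1; continue with (1/49)
reached (1/49) = 1, so the symbol is -1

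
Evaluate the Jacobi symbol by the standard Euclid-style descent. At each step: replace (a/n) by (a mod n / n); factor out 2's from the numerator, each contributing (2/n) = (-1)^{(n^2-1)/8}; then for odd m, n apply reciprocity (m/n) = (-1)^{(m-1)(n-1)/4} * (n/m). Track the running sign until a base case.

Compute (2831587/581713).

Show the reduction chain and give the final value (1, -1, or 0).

0

(2831587/581713): 2831587 mod 581713 = 504735, so (2831587/581713) = (504735/581713)
flip (504735/581713) -> (581713/504735): both odd, 504735 mod 4 = 3, 581713 mod 4 = 1, so the flip contributes +1; sign now +1
(581713/504735): 581713 mod 504735 = 76978, so (581713/504735) = (76978/504735)
factor out 2^1: 76978 = 2^1·38489; with 504735 mod 8 = 7, (2/504735) = +1; sign now +1; continue with (38489/504735)
flip (38489/504735) -> (504735/38489): both odd, 38489 mod 4 = 1, 504735 mod 4 = 3, so the flip contributes +1; sign now +1
(504735/38489): 504735 mod 38489 = 4378, so (504735/38489) = (4378/38489)
factor out 2^1: 4378 = 2^1·2189; with 38489 mod 8 = 1, (2/38489) = +1; sign now +1; continue with (2189/38489)
flip (2189/38489) -> (38489/2189): both odd, 2189 mod 4 = 1, 38489 mod 4 = 1, so the flip contributes +1; sign now +1
(38489/2189): 38489 mod 2189 = 1276, so (38489/2189) = (1276/2189)
factor out 2^2: 1276 = 2^2·319; with 2189 mod 8 = 5, (2/2189) = -1; sign now +1; continue with (319/2189)
flip (319/2189) -> (2189/319): both odd, 319 mod 4 = 3, 2189 mod 4 = 1, so the flip contributes +1; sign now +1
(2189/319): 2189 mod 319 = 275, so (2189/319) = (275/319)
flip (275/319) -> (319/275): both odd, 275 mod 4 = 3, 319 mod 4 = 3, so the flip contributes -1; sign now -1
(319/275): 319 mod 275 = 44, so (319/275) = (44/275)
factor out 2^2: 44 = 2^2·11; with 275 mod 8 = 3, (2/275) = -1; sign now -1; continue with (11/275)
flip (11/275) -> (275/11): both odd, 11 mod 4 = 3, 275 mod 4 = 3, so the flip contributes -1; sign now +1
(275/11): 275 mod 11 = 0, so (275/11) = (0/11)
reached (0/11); gcd(a, n) > 1, so (0/11) = 0 and the symbol is 0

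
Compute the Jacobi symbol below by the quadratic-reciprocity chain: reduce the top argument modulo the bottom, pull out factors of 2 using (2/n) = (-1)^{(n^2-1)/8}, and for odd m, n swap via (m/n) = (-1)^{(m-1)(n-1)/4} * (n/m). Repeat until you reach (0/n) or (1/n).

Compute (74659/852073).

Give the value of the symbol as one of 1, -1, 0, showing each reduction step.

flip (74659/852073) -> (852073/74659): both odd, 74659 mod 4 = 3, 852073 mod 4 = 1, so the flip contributes +1; sign now +1
(852073/74659): 852073 mod 74659 = 30824, so (852073/74659) = (30824/74659)
factor out 2^3: 30824 = 2^3·3853; with 74659 mod 8 = 3, (2/74659) = -1; sign now -1; continue with (3853/74659)
flip (3853/74659) -> (74659/3853): both odd, 3853 mod 4 = 1, 74659 mod 4 = 3, so the flip contributes +1; sign now -1
(74659/3853): 74659 mod 3853 = 1452, so (74659/3853) = (1452/3853)
factor out 2^2: 1452 = 2^2·363; with 3853 mod 8 = 5, (2/3853) = -1; sign now -1; continue with (363/3853)
flip (363/3853) -> (3853/363): both odd, 363 mod 4 = 3, 3853 mod 4 = 1, so the flip contributes +1; sign now -1
(3853/363): 3853 mod 363 = 223, so (3853/363) = (223/363)
flip (223/363) -> (363/223): both odd, 223 mod 4 = 3, 363 mod 4 = 3, so the flip contributes -1; sign now +1
(363/223): 363 mod 223 = 140, so (363/223) = (140/223)
factor out 2^2: 140 = 2^2·35; with 223 mod 8 = 7, (2/223) = +1; sign now +1; continue with (35/223)
flip (35/223) -> (223/35): both odd, 35 mod 4 = 3, 223 mod 4 = 3, so the flip contributes -1; sign now -1
(223/35): 223 mod 35 = 13, so (223/35) = (13/35)
flip (13/35) -> (35/13): both odd, 13 mod 4 = 1, 35 mod 4 = 3, so the flip contributes +1; sign now -1
(35/13): 35 mod 13 = 9, so (35/13) = (9/13)
flip (9/13) -> (13/9): both odd, 9 mod 4 = 1, 13 mod 4 = 1, so the flip contributes +1; sign now -1
(13/9): 13 mod 9 = 4, so (13/9) = (4/9)
factor out 2^2: 4 = 2^2·1; with 9 mod 8 = 1, (2/9) = +1; sign now -1; continue with (1/9)
reached (1/9) = 1, so the symbol is -1

-1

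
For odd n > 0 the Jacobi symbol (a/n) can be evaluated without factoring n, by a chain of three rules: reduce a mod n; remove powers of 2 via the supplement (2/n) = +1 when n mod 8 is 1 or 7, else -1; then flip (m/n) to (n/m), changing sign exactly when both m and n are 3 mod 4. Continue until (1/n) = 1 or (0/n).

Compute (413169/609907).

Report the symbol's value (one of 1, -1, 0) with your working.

-1

flip (413169/609907) -> (609907/413169): both odd, 413169 mod 4 = 1, 609907 mod 4 = 3, so the flip contributes +1; sign now +1
(609907/413169): 609907 mod 413169 = 196738, so (609907/413169) = (196738/413169)
factor out 2^1: 196738 = 2^1·98369; with 413169 mod 8 = 1, (2/413169) = +1; sign now +1; continue with (98369/413169)
flip (98369/413169) -> (413169/98369): both odd, 98369 mod 4 = 1, 413169 mod 4 = 1, so the flip contributes +1; sign now +1
(413169/98369): 413169 mod 98369 = 19693, so (413169/98369) = (19693/98369)
flip (19693/98369) -> (98369/19693): both odd, 19693 mod 4 = 1, 98369 mod 4 = 1, so the flip contributes +1; sign now +1
(98369/19693): 98369 mod 19693 = 19597, so (98369/19693) = (19597/19693)
flip (19597/19693) -> (19693/19597): both odd, 19597 mod 4 = 1, 19693 mod 4 = 1, so the flip contributes +1; sign now +1
(19693/19597): 19693 mod 19597 = 96, so (19693/19597) = (96/19597)
factor out 2^5: 96 = 2^5·3; with 19597 mod 8 = 5, (2/19597) = -1; sign now -1; continue with (3/19597)
flip (3/19597) -> (19597/3): both odd, 3 mod 4 = 3, 19597 mod 4 = 1, so the flip contributes +1; sign now -1
(19597/3): 19597 mod 3 = 1, so (19597/3) = (1/3)
reached (1/3) = 1, so the symbol is -1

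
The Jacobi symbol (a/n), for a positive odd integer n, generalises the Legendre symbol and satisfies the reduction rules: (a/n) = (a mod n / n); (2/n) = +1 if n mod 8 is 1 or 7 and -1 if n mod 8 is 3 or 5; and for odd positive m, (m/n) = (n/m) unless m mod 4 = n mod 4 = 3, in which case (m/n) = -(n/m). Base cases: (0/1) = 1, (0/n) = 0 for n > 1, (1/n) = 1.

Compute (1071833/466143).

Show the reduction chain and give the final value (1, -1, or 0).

(1071833/466143): 1071833 mod 466143 = 139547, so (1071833/466143) = (139547/466143)
flip (139547/466143) -> (466143/139547): both odd, 139547 mod 4 = 3, 466143 mod 4 = 3, so the flip contributes -1; sign now -1
(466143/139547): 466143 mod 139547 = 47502, so (466143/139547) = (47502/139547)
factor out 2^1: 47502 = 2^1·23751; with 139547 mod 8 = 3, (2/139547) = -1; sign now +1; continue with (23751/139547)
flip (23751/139547) -> (139547/23751): both odd, 23751 mod 4 = 3, 139547 mod 4 = 3, so the flip contributes -1; sign now -1
(139547/23751): 139547 mod 23751 = 20792, so (139547/23751) = (20792/23751)
factor out 2^3: 20792 = 2^3·2599; with 23751 mod 8 = 7, (2/23751) = +1; sign now -1; continue with (2599/23751)
flip (2599/23751) -> (23751/2599): both odd, 2599 mod 4 = 3, 23751 mod 4 = 3, so the flip contributes -1; sign now +1
(23751/2599): 23751 mod 2599 = 360, so (23751/2599) = (360/2599)
factor out 2^3: 360 = 2^3·45; with 2599 mod 8 = 7, (2/2599) = +1; sign now +1; continue with (45/2599)
flip (45/2599) -> (2599/45): both odd, 45 mod 4 = 1, 2599 mod 4 = 3, so the flip contributes +1; sign now +1
(2599/45): 2599 mod 45 = 34, so (2599/45) = (34/45)
factor out 2^1: 34 = 2^1·17; with 45 mod 8 = 5, (2/45) = -1; sign now -1; continue with (17/45)
flip (17/45) -> (45/17): both odd, 17 mod 4 = 1, 45 mod 4 = 1, so the flip contributes +1; sign now -1
(45/17): 45 mod 17 = 11, so (45/17) = (11/17)
flip (11/17) -> (17/11): both odd, 11 mod 4 = 3, 17 mod 4 = 1, so the flip contributes +1; sign now -1
(17/11): 17 mod 11 = 6, so (17/11) = (6/11)
factor out 2^1: 6 = 2^1·3; with 11 mod 8 = 3, (2/11) = -1; sign now +1; continue with (3/11)
flip (3/11) -> (11/3): both odd, 3 mod 4 = 3, 11 mod 4 = 3, so the flip contributes -1; sign now -1
(11/3): 11 mod 3 = 2, so (11/3) = (2/3)
factor out 2^1: 2 = 2^1·1; with 3 mod 8 = 3, (2/3) = -1; sign now +1; continue with (1/3)
reached (1/3) = 1, so the symbol is +1

1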